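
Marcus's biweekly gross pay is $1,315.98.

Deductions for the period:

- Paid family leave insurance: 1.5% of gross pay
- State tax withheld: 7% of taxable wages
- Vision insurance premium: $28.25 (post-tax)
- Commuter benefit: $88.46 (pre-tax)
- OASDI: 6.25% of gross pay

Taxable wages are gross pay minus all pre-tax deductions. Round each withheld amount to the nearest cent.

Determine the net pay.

$1,011.35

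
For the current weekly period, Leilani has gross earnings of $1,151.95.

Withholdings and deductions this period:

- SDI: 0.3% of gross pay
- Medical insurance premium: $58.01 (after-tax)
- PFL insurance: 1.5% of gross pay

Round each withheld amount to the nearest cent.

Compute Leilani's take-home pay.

PFL insurance: $1,151.95 × 0.015 = $17.28
SDI: $1,151.95 × 0.003 = $3.46
Medical insurance premium: $58.01
Total deductions = $17.28 + $3.46 + $58.01 = $78.75
Net pay = $1,151.95 − $78.75 = $1,073.20

$1,073.20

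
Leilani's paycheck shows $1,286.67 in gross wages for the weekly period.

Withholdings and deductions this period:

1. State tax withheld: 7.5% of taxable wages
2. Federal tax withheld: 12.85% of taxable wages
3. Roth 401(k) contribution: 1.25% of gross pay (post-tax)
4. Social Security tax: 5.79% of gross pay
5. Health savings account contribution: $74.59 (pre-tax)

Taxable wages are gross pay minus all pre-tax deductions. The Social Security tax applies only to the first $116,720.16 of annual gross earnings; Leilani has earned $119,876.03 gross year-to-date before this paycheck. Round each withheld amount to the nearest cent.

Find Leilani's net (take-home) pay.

$949.34

Health savings account contribution: $74.59
Taxable wages = $1,286.67 − $74.59 = $1,212.08
Federal tax withheld: $1,212.08 × 0.1285 = $155.75
State tax withheld: $1,212.08 × 0.075 = $90.91
Social Security tax: annual cap $116,720.16 already reached (YTD $119,876.03), so $0.00
Roth 401(k) contribution: $1,286.67 × 0.0125 = $16.08
Total deductions = $74.59 + $155.75 + $90.91 + $0.00 + $16.08 = $337.33
Net pay = $1,286.67 − $337.33 = $949.34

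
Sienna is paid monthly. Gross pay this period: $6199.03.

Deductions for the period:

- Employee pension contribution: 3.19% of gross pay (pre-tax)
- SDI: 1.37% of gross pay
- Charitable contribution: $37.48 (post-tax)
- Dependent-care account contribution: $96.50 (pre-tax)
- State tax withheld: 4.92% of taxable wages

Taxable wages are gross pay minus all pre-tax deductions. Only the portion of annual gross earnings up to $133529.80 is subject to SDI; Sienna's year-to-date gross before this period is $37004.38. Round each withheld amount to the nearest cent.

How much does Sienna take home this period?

Dependent-care account contribution: $96.50
Employee pension contribution: $6199.03 × 0.0319 = $197.75
Pre-tax total = $96.50 + $197.75 = $294.25
Taxable wages = $6199.03 − $294.25 = $5904.78
State tax withheld: $5904.78 × 0.0492 = $290.52
SDI: cap not yet reached, full $6199.03 is subject → $6199.03 × 0.0137 = $84.93
Charitable contribution: $37.48
Total deductions = $96.50 + $197.75 + $290.52 + $84.93 + $37.48 = $707.18
Net pay = $6199.03 − $707.18 = $5491.85

$5491.85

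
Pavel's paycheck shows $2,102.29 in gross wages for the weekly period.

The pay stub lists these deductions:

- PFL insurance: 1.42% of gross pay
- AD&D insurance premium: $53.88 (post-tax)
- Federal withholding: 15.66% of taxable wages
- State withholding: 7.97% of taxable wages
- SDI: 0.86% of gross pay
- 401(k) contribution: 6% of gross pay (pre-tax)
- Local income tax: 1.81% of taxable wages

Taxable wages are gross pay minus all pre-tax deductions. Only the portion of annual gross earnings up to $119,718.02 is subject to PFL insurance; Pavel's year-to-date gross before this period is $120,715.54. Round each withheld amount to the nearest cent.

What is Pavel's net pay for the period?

$1,401.45

401(k) contribution: $2,102.29 × 0.06 = $126.14
Taxable wages = $2,102.29 − $126.14 = $1,976.15
State withholding: $1,976.15 × 0.0797 = $157.50
Local income tax: $1,976.15 × 0.0181 = $35.77
Federal withholding: $1,976.15 × 0.1566 = $309.47
SDI: $2,102.29 × 0.0086 = $18.08
PFL insurance: annual cap $119,718.02 already reached (YTD $120,715.54), so $0.00
AD&D insurance premium: $53.88
Total deductions = $126.14 + $157.50 + $35.77 + $309.47 + $18.08 + $0.00 + $53.88 = $700.84
Net pay = $2,102.29 − $700.84 = $1,401.45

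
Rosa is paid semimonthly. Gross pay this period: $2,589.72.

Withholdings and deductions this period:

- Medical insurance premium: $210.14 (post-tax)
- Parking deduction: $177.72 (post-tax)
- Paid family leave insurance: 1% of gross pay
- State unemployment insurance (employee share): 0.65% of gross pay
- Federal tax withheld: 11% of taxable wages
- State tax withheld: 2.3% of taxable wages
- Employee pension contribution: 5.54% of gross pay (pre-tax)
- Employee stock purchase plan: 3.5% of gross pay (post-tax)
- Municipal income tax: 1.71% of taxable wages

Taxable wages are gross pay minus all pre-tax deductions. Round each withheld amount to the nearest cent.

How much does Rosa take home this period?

$1,557.84

Employee pension contribution: $2,589.72 × 0.0554 = $143.47
Taxable wages = $2,589.72 − $143.47 = $2,446.25
Municipal income tax: $2,446.25 × 0.0171 = $41.83
State tax withheld: $2,446.25 × 0.023 = $56.26
Federal tax withheld: $2,446.25 × 0.11 = $269.09
State unemployment insurance (employee share): $2,589.72 × 0.0065 = $16.83
Paid family leave insurance: $2,589.72 × 0.01 = $25.90
Parking deduction: $177.72
Medical insurance premium: $210.14
Employee stock purchase plan: $2,589.72 × 0.035 = $90.64
Total deductions = $143.47 + $41.83 + $56.26 + $269.09 + $16.83 + $25.90 + $177.72 + $210.14 + $90.64 = $1,031.88
Net pay = $2,589.72 − $1,031.88 = $1,557.84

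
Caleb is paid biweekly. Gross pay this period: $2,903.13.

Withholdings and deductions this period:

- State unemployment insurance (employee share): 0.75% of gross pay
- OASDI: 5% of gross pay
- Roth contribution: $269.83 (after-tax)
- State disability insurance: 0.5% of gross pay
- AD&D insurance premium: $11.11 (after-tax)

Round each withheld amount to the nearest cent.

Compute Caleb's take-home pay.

$2,440.74

State disability insurance: $2,903.13 × 0.005 = $14.52
State unemployment insurance (employee share): $2,903.13 × 0.0075 = $21.77
OASDI: $2,903.13 × 0.05 = $145.16
AD&D insurance premium: $11.11
Roth contribution: $269.83
Total deductions = $14.52 + $21.77 + $145.16 + $11.11 + $269.83 = $462.39
Net pay = $2,903.13 − $462.39 = $2,440.74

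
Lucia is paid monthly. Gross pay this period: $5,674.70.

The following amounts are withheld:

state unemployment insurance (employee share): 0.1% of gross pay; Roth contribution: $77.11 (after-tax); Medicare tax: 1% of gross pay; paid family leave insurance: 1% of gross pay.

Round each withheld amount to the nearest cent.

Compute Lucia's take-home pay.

$5,478.42

Paid family leave insurance: $5,674.70 × 0.01 = $56.75
State unemployment insurance (employee share): $5,674.70 × 0.001 = $5.67
Medicare tax: $5,674.70 × 0.01 = $56.75
Roth contribution: $77.11
Total deductions = $56.75 + $5.67 + $56.75 + $77.11 = $196.28
Net pay = $5,674.70 − $196.28 = $5,478.42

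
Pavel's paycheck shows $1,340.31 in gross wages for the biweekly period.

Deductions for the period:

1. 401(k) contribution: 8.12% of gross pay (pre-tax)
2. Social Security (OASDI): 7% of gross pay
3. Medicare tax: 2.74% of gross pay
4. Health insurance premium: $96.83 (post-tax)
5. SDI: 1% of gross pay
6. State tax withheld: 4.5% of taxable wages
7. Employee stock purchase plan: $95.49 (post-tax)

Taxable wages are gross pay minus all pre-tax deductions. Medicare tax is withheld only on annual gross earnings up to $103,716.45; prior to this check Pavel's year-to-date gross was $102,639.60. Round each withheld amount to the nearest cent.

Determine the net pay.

401(k) contribution: $1,340.31 × 0.0812 = $108.83
Taxable wages = $1,340.31 − $108.83 = $1,231.48
State tax withheld: $1,231.48 × 0.045 = $55.42
Medicare tax: only $103,716.45 − $102,639.60 = $1,076.85 of this check is subject → $1,076.85 × 0.0274 = $29.51
Social Security (OASDI): $1,340.31 × 0.07 = $93.82
SDI: $1,340.31 × 0.01 = $13.40
Health insurance premium: $96.83
Employee stock purchase plan: $95.49
Total deductions = $108.83 + $55.42 + $29.51 + $93.82 + $13.40 + $96.83 + $95.49 = $493.30
Net pay = $1,340.31 − $493.30 = $847.01

$847.01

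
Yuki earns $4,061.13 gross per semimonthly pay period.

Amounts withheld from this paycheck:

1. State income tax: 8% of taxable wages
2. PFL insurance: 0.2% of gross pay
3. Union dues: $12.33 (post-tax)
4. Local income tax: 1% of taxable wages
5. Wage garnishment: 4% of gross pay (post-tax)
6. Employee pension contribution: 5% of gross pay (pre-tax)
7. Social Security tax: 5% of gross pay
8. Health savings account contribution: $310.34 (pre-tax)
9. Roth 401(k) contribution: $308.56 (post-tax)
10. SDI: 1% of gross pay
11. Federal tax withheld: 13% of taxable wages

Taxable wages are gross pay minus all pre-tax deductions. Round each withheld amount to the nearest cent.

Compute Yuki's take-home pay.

Health savings account contribution: $310.34
Employee pension contribution: $4,061.13 × 0.05 = $203.06
Pre-tax total = $310.34 + $203.06 = $513.40
Taxable wages = $4,061.13 − $513.40 = $3,547.73
State income tax: $3,547.73 × 0.08 = $283.82
Local income tax: $3,547.73 × 0.01 = $35.48
Federal tax withheld: $3,547.73 × 0.13 = $461.20
PFL insurance: $4,061.13 × 0.002 = $8.12
SDI: $4,061.13 × 0.01 = $40.61
Social Security tax: $4,061.13 × 0.05 = $203.06
Roth 401(k) contribution: $308.56
Union dues: $12.33
Wage garnishment: $4,061.13 × 0.04 = $162.45
Total deductions = $310.34 + $203.06 + $283.82 + $35.48 + $461.20 + $8.12 + $40.61 + $203.06 + $308.56 + $12.33 + $162.45 = $2,029.03
Net pay = $4,061.13 − $2,029.03 = $2,032.10

$2,032.10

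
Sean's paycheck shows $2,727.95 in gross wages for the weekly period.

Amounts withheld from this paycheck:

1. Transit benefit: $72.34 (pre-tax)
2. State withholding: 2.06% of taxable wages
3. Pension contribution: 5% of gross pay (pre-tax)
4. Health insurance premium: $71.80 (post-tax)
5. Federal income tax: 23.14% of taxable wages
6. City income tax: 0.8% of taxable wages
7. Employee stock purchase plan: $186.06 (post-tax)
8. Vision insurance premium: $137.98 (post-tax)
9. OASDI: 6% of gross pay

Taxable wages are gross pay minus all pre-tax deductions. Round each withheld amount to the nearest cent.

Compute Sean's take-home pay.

$1,304.69

Pension contribution: $2,727.95 × 0.05 = $136.40
Transit benefit: $72.34
Pre-tax total = $136.40 + $72.34 = $208.74
Taxable wages = $2,727.95 − $208.74 = $2,519.21
Federal income tax: $2,519.21 × 0.2314 = $582.95
State withholding: $2,519.21 × 0.0206 = $51.90
City income tax: $2,519.21 × 0.008 = $20.15
OASDI: $2,727.95 × 0.06 = $163.68
Health insurance premium: $71.80
Vision insurance premium: $137.98
Employee stock purchase plan: $186.06
Total deductions = $136.40 + $72.34 + $582.95 + $51.90 + $20.15 + $163.68 + $71.80 + $137.98 + $186.06 = $1,423.26
Net pay = $2,727.95 − $1,423.26 = $1,304.69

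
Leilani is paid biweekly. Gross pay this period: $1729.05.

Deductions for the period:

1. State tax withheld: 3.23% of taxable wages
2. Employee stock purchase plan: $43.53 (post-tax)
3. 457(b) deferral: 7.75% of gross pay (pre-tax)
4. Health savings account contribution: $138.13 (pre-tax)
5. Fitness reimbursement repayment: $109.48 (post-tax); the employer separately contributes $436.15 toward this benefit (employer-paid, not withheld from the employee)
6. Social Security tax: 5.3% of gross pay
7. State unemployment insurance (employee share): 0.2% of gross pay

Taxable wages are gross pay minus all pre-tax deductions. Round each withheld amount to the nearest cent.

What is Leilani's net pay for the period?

457(b) deferral: $1729.05 × 0.0775 = $134.00
Health savings account contribution: $138.13
Pre-tax total = $134.00 + $138.13 = $272.13
Taxable wages = $1729.05 − $272.13 = $1456.92
State tax withheld: $1456.92 × 0.0323 = $47.06
State unemployment insurance (employee share): $1729.05 × 0.002 = $3.46
Social Security tax: $1729.05 × 0.053 = $91.64
Fitness reimbursement repayment: $109.48
Employee stock purchase plan: $43.53
(Employer's $436.15 toward fitness reimbursement repayment is not withheld from the employee.)
Total deductions = $134.00 + $138.13 + $47.06 + $3.46 + $91.64 + $109.48 + $43.53 = $567.30
Net pay = $1729.05 − $567.30 = $1161.75

$1161.75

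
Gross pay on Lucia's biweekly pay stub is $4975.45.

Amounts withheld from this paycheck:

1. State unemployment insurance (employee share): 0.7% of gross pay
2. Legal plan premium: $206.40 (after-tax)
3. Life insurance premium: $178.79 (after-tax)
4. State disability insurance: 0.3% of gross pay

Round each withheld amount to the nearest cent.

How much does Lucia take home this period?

State disability insurance: $4975.45 × 0.003 = $14.93
State unemployment insurance (employee share): $4975.45 × 0.007 = $34.83
Legal plan premium: $206.40
Life insurance premium: $178.79
Total deductions = $14.93 + $34.83 + $206.40 + $178.79 = $434.95
Net pay = $4975.45 − $434.95 = $4540.50

$4540.50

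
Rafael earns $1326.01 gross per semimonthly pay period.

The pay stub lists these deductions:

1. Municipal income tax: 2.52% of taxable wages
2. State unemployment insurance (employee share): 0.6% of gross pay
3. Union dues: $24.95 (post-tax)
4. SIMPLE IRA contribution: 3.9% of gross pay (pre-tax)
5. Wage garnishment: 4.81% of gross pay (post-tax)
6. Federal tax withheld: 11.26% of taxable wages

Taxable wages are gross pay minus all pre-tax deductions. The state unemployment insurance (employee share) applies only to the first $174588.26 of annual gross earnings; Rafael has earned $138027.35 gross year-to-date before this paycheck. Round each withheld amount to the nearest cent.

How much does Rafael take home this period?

SIMPLE IRA contribution: $1326.01 × 0.039 = $51.71
Taxable wages = $1326.01 − $51.71 = $1274.30
Federal tax withheld: $1274.30 × 0.1126 = $143.49
Municipal income tax: $1274.30 × 0.0252 = $32.11
State unemployment insurance (employee share): cap not yet reached, full $1326.01 is subject → $1326.01 × 0.006 = $7.96
Union dues: $24.95
Wage garnishment: $1326.01 × 0.0481 = $63.78
Total deductions = $51.71 + $143.49 + $32.11 + $7.96 + $24.95 + $63.78 = $324.00
Net pay = $1326.01 − $324.00 = $1002.01

$1002.01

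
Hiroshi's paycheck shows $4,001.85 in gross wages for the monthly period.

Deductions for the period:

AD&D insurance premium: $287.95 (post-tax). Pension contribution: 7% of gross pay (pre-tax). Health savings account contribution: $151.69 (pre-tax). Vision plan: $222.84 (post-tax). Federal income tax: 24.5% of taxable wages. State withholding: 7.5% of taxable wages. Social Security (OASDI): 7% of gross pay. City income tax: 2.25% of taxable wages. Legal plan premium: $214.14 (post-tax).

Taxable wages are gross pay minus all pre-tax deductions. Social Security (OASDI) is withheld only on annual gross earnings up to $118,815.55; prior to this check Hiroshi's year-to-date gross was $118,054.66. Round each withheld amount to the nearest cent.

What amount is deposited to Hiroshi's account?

Health savings account contribution: $151.69
Pension contribution: $4,001.85 × 0.07 = $280.13
Pre-tax total = $151.69 + $280.13 = $431.82
Taxable wages = $4,001.85 − $431.82 = $3,570.03
Federal income tax: $3,570.03 × 0.245 = $874.66
State withholding: $3,570.03 × 0.075 = $267.75
City income tax: $3,570.03 × 0.0225 = $80.33
Social Security (OASDI): only $118,815.55 − $118,054.66 = $760.89 of this check is subject → $760.89 × 0.07 = $53.26
Vision plan: $222.84
Legal plan premium: $214.14
AD&D insurance premium: $287.95
Total deductions = $151.69 + $280.13 + $874.66 + $267.75 + $80.33 + $53.26 + $222.84 + $214.14 + $287.95 = $2,432.75
Net pay = $4,001.85 − $2,432.75 = $1,569.10

$1,569.10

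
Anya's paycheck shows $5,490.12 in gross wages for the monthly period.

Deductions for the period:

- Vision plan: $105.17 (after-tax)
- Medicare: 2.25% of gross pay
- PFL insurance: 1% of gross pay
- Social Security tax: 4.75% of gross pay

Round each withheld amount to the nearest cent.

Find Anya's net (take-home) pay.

$4,945.74

Medicare: $5,490.12 × 0.0225 = $123.53
PFL insurance: $5,490.12 × 0.01 = $54.90
Social Security tax: $5,490.12 × 0.0475 = $260.78
Vision plan: $105.17
Total deductions = $123.53 + $54.90 + $260.78 + $105.17 = $544.38
Net pay = $5,490.12 − $544.38 = $4,945.74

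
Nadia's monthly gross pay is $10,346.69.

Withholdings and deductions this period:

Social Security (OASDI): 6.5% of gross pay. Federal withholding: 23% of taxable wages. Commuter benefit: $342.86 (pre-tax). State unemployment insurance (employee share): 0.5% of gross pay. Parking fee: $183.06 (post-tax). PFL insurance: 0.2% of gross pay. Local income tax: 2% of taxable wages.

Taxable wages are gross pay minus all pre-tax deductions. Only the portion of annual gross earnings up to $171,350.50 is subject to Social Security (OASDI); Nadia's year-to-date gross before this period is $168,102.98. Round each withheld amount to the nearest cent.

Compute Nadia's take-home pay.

$7,036.30

Commuter benefit: $342.86
Taxable wages = $10,346.69 − $342.86 = $10,003.83
Federal withholding: $10,003.83 × 0.23 = $2,300.88
Local income tax: $10,003.83 × 0.02 = $200.08
State unemployment insurance (employee share): $10,346.69 × 0.005 = $51.73
PFL insurance: $10,346.69 × 0.002 = $20.69
Social Security (OASDI): only $171,350.50 − $168,102.98 = $3,247.52 of this check is subject → $3,247.52 × 0.065 = $211.09
Parking fee: $183.06
Total deductions = $342.86 + $2,300.88 + $200.08 + $51.73 + $20.69 + $211.09 + $183.06 = $3,310.39
Net pay = $10,346.69 − $3,310.39 = $7,036.30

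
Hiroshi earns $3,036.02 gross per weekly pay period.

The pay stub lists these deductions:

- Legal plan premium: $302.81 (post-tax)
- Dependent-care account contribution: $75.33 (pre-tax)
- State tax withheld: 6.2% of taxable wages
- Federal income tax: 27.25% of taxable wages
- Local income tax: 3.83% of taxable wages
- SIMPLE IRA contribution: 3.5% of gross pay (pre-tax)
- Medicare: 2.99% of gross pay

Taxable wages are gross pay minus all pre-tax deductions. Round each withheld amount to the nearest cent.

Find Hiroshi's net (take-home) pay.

$1,396.72

SIMPLE IRA contribution: $3,036.02 × 0.035 = $106.26
Dependent-care account contribution: $75.33
Pre-tax total = $106.26 + $75.33 = $181.59
Taxable wages = $3,036.02 − $181.59 = $2,854.43
Federal income tax: $2,854.43 × 0.2725 = $777.83
Local income tax: $2,854.43 × 0.0383 = $109.32
State tax withheld: $2,854.43 × 0.062 = $176.97
Medicare: $3,036.02 × 0.0299 = $90.78
Legal plan premium: $302.81
Total deductions = $106.26 + $75.33 + $777.83 + $109.32 + $176.97 + $90.78 + $302.81 = $1,639.30
Net pay = $3,036.02 − $1,639.30 = $1,396.72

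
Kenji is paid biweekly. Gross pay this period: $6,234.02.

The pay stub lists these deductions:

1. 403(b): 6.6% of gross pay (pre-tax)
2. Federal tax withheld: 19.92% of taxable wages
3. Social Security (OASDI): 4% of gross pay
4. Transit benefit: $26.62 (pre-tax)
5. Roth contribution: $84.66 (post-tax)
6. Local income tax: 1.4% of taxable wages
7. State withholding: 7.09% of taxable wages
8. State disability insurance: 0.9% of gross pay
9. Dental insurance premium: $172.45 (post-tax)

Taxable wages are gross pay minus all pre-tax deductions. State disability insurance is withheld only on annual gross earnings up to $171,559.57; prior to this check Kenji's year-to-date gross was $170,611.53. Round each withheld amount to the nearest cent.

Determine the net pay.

$3,634.33

403(b): $6,234.02 × 0.066 = $411.45
Transit benefit: $26.62
Pre-tax total = $411.45 + $26.62 = $438.07
Taxable wages = $6,234.02 − $438.07 = $5,795.95
Federal tax withheld: $5,795.95 × 0.1992 = $1,154.55
Local income tax: $5,795.95 × 0.014 = $81.14
State withholding: $5,795.95 × 0.0709 = $410.93
State disability insurance: only $171,559.57 − $170,611.53 = $948.04 of this check is subject → $948.04 × 0.009 = $8.53
Social Security (OASDI): $6,234.02 × 0.04 = $249.36
Dental insurance premium: $172.45
Roth contribution: $84.66
Total deductions = $411.45 + $26.62 + $1,154.55 + $81.14 + $410.93 + $8.53 + $249.36 + $172.45 + $84.66 = $2,599.69
Net pay = $6,234.02 − $2,599.69 = $3,634.33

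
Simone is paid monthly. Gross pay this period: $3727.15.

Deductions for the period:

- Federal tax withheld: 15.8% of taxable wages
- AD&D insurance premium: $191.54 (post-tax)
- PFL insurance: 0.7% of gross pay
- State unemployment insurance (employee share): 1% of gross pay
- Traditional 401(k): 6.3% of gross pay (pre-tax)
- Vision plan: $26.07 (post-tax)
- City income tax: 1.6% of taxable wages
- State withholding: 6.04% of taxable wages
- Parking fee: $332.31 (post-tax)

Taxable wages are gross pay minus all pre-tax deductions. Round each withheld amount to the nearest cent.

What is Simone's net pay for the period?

$2060.45

Traditional 401(k): $3727.15 × 0.063 = $234.81
Taxable wages = $3727.15 − $234.81 = $3492.34
State withholding: $3492.34 × 0.0604 = $210.94
City income tax: $3492.34 × 0.016 = $55.88
Federal tax withheld: $3492.34 × 0.158 = $551.79
PFL insurance: $3727.15 × 0.007 = $26.09
State unemployment insurance (employee share): $3727.15 × 0.01 = $37.27
Vision plan: $26.07
AD&D insurance premium: $191.54
Parking fee: $332.31
Total deductions = $234.81 + $210.94 + $55.88 + $551.79 + $26.09 + $37.27 + $26.07 + $191.54 + $332.31 = $1666.70
Net pay = $3727.15 − $1666.70 = $2060.45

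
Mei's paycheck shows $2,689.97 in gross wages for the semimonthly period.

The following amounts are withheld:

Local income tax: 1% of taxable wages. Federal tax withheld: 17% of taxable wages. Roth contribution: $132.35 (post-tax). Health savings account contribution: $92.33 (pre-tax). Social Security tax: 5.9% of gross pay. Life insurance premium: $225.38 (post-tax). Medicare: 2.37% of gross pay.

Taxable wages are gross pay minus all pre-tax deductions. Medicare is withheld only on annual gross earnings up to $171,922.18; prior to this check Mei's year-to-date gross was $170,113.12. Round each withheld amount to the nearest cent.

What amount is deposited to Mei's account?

Health savings account contribution: $92.33
Taxable wages = $2,689.97 − $92.33 = $2,597.64
Federal tax withheld: $2,597.64 × 0.17 = $441.60
Local income tax: $2,597.64 × 0.01 = $25.98
Social Security tax: $2,689.97 × 0.059 = $158.71
Medicare: only $171,922.18 − $170,113.12 = $1,809.06 of this check is subject → $1,809.06 × 0.0237 = $42.87
Roth contribution: $132.35
Life insurance premium: $225.38
Total deductions = $92.33 + $441.60 + $25.98 + $158.71 + $42.87 + $132.35 + $225.38 = $1,119.22
Net pay = $2,689.97 − $1,119.22 = $1,570.75

$1,570.75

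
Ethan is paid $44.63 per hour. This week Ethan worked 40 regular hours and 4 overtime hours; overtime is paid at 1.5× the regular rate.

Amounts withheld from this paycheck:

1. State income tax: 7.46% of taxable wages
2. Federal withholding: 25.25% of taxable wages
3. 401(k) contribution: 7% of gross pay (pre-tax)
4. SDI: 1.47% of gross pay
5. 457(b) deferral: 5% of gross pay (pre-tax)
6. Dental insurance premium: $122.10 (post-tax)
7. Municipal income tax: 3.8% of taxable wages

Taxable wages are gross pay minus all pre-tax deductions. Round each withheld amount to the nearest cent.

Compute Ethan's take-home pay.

$994.75

Regular pay: 40 × $44.63 = $1,785.20
Overtime pay: 4 × $44.63 × 1.5 = $267.78
Gross pay = $1,785.20 + $267.78 = $2,052.98
457(b) deferral: $2,052.98 × 0.05 = $102.65
401(k) contribution: $2,052.98 × 0.07 = $143.71
Pre-tax total = $102.65 + $143.71 = $246.36
Taxable wages = $2,052.98 − $246.36 = $1,806.62
Federal withholding: $1,806.62 × 0.2525 = $456.17
State income tax: $1,806.62 × 0.0746 = $134.77
Municipal income tax: $1,806.62 × 0.038 = $68.65
SDI: $2,052.98 × 0.0147 = $30.18
Dental insurance premium: $122.10
Total deductions = $102.65 + $143.71 + $456.17 + $134.77 + $68.65 + $30.18 + $122.10 = $1,058.23
Net pay = $2,052.98 − $1,058.23 = $994.75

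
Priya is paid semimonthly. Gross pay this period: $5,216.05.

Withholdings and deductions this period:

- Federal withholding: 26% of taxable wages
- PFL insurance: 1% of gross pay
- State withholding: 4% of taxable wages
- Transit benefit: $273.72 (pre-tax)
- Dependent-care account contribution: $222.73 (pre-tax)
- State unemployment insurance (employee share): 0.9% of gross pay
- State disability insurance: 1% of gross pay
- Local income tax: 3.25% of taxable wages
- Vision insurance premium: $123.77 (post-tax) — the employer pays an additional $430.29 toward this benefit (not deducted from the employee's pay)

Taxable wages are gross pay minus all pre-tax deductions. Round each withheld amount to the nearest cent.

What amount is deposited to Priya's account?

$2,875.30

Transit benefit: $273.72
Dependent-care account contribution: $222.73
Pre-tax total = $273.72 + $222.73 = $496.45
Taxable wages = $5,216.05 − $496.45 = $4,719.60
Federal withholding: $4,719.60 × 0.26 = $1,227.10
State withholding: $4,719.60 × 0.04 = $188.78
Local income tax: $4,719.60 × 0.0325 = $153.39
State unemployment insurance (employee share): $5,216.05 × 0.009 = $46.94
State disability insurance: $5,216.05 × 0.01 = $52.16
PFL insurance: $5,216.05 × 0.01 = $52.16
Vision insurance premium: $123.77
(Employer's $430.29 toward vision insurance premium is not withheld from the employee.)
Total deductions = $273.72 + $222.73 + $1,227.10 + $188.78 + $153.39 + $46.94 + $52.16 + $52.16 + $123.77 = $2,340.75
Net pay = $5,216.05 − $2,340.75 = $2,875.30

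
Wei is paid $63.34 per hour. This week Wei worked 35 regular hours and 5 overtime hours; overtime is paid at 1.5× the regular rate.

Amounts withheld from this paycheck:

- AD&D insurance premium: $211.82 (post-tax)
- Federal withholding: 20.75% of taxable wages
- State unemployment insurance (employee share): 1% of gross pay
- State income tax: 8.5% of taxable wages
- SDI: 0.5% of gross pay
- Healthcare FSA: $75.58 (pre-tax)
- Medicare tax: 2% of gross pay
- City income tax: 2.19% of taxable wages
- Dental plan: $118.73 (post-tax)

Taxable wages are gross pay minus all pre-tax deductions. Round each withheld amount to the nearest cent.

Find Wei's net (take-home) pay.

Regular pay: 35 × $63.34 = $2,216.90
Overtime pay: 5 × $63.34 × 1.5 = $475.05
Gross pay = $2,216.90 + $475.05 = $2,691.95
Healthcare FSA: $75.58
Taxable wages = $2,691.95 − $75.58 = $2,616.37
Federal withholding: $2,616.37 × 0.2075 = $542.90
City income tax: $2,616.37 × 0.0219 = $57.30
State income tax: $2,616.37 × 0.085 = $222.39
Medicare tax: $2,691.95 × 0.02 = $53.84
State unemployment insurance (employee share): $2,691.95 × 0.01 = $26.92
SDI: $2,691.95 × 0.005 = $13.46
AD&D insurance premium: $211.82
Dental plan: $118.73
Total deductions = $75.58 + $542.90 + $57.30 + $222.39 + $53.84 + $26.92 + $13.46 + $211.82 + $118.73 = $1,322.94
Net pay = $2,691.95 − $1,322.94 = $1,369.01

$1,369.01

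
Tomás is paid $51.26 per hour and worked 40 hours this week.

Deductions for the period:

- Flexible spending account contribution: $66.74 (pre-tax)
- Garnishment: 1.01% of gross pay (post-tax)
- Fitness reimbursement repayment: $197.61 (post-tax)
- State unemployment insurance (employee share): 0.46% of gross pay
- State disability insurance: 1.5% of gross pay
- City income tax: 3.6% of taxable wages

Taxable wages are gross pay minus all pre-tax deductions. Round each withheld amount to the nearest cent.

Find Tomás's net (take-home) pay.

Gross pay: 40 × $51.26 = $2050.40
Flexible spending account contribution: $66.74
Taxable wages = $2050.40 − $66.74 = $1983.66
City income tax: $1983.66 × 0.036 = $71.41
State unemployment insurance (employee share): $2050.40 × 0.0046 = $9.43
State disability insurance: $2050.40 × 0.015 = $30.76
Fitness reimbursement repayment: $197.61
Garnishment: $2050.40 × 0.0101 = $20.71
Total deductions = $66.74 + $71.41 + $9.43 + $30.76 + $197.61 + $20.71 = $396.66
Net pay = $2050.40 − $396.66 = $1653.74

$1653.74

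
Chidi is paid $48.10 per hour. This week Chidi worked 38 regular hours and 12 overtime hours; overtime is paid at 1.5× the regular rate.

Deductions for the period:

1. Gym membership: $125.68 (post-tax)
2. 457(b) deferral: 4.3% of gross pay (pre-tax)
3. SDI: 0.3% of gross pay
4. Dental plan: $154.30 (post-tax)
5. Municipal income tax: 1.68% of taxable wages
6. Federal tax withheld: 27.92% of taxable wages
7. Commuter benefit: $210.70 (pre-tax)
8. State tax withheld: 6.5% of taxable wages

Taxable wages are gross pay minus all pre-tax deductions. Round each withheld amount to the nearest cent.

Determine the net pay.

Regular pay: 38 × $48.10 = $1,827.80
Overtime pay: 12 × $48.10 × 1.5 = $865.80
Gross pay = $1,827.80 + $865.80 = $2,693.60
457(b) deferral: $2,693.60 × 0.043 = $115.82
Commuter benefit: $210.70
Pre-tax total = $115.82 + $210.70 = $326.52
Taxable wages = $2,693.60 − $326.52 = $2,367.08
Municipal income tax: $2,367.08 × 0.0168 = $39.77
State tax withheld: $2,367.08 × 0.065 = $153.86
Federal tax withheld: $2,367.08 × 0.2792 = $660.89
SDI: $2,693.60 × 0.003 = $8.08
Gym membership: $125.68
Dental plan: $154.30
Total deductions = $115.82 + $210.70 + $39.77 + $153.86 + $660.89 + $8.08 + $125.68 + $154.30 = $1,469.10
Net pay = $2,693.60 − $1,469.10 = $1,224.50

$1,224.50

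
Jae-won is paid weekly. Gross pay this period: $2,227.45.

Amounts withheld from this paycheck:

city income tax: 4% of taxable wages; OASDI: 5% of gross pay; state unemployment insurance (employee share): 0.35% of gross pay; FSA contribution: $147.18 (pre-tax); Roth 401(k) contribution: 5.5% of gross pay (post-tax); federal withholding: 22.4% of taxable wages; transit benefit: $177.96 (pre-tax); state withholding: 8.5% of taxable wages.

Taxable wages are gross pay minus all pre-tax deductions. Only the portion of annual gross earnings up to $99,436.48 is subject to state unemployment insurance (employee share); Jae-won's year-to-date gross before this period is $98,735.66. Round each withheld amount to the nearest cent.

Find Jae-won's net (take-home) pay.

Transit benefit: $177.96
FSA contribution: $147.18
Pre-tax total = $177.96 + $147.18 = $325.14
Taxable wages = $2,227.45 − $325.14 = $1,902.31
State withholding: $1,902.31 × 0.085 = $161.70
City income tax: $1,902.31 × 0.04 = $76.09
Federal withholding: $1,902.31 × 0.224 = $426.12
OASDI: $2,227.45 × 0.05 = $111.37
State unemployment insurance (employee share): only $99,436.48 − $98,735.66 = $700.82 of this check is subject → $700.82 × 0.0035 = $2.45
Roth 401(k) contribution: $2,227.45 × 0.055 = $122.51
Total deductions = $177.96 + $147.18 + $161.70 + $76.09 + $426.12 + $111.37 + $2.45 + $122.51 = $1,225.38
Net pay = $2,227.45 − $1,225.38 = $1,002.07

$1,002.07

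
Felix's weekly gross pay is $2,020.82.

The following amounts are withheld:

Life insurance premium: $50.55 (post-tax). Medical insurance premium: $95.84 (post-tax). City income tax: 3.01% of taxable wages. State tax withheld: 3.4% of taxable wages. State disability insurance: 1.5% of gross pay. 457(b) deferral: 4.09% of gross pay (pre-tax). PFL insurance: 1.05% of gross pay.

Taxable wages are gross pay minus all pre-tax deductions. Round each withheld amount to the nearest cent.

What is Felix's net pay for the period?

$1,616.01

457(b) deferral: $2,020.82 × 0.0409 = $82.65
Taxable wages = $2,020.82 − $82.65 = $1,938.17
City income tax: $1,938.17 × 0.0301 = $58.34
State tax withheld: $1,938.17 × 0.034 = $65.90
PFL insurance: $2,020.82 × 0.0105 = $21.22
State disability insurance: $2,020.82 × 0.015 = $30.31
Medical insurance premium: $95.84
Life insurance premium: $50.55
Total deductions = $82.65 + $58.34 + $65.90 + $21.22 + $30.31 + $95.84 + $50.55 = $404.81
Net pay = $2,020.82 − $404.81 = $1,616.01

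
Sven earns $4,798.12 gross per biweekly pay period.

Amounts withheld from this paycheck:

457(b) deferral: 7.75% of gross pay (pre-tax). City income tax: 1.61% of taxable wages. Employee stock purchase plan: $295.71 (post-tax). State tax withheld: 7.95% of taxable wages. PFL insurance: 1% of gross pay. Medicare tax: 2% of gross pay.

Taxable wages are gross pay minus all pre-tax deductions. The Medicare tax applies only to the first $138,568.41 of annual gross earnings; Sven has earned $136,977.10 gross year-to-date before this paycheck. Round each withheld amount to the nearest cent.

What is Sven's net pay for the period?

457(b) deferral: $4,798.12 × 0.0775 = $371.85
Taxable wages = $4,798.12 − $371.85 = $4,426.27
City income tax: $4,426.27 × 0.0161 = $71.26
State tax withheld: $4,426.27 × 0.0795 = $351.89
PFL insurance: $4,798.12 × 0.01 = $47.98
Medicare tax: only $138,568.41 − $136,977.10 = $1,591.31 of this check is subject → $1,591.31 × 0.02 = $31.83
Employee stock purchase plan: $295.71
Total deductions = $371.85 + $71.26 + $351.89 + $47.98 + $31.83 + $295.71 = $1,170.52
Net pay = $4,798.12 − $1,170.52 = $3,627.60

$3,627.60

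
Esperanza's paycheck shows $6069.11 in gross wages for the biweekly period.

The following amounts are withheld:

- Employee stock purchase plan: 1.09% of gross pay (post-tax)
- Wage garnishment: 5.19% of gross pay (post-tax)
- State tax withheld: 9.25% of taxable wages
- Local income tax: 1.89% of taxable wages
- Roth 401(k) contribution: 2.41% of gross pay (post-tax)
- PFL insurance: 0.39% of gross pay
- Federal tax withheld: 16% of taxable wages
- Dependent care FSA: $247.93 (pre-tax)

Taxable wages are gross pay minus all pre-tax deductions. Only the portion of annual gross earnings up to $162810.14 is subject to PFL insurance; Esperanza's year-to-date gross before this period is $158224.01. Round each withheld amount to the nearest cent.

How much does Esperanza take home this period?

$3696.01

Dependent care FSA: $247.93
Taxable wages = $6069.11 − $247.93 = $5821.18
Local income tax: $5821.18 × 0.0189 = $110.02
Federal tax withheld: $5821.18 × 0.16 = $931.39
State tax withheld: $5821.18 × 0.0925 = $538.46
PFL insurance: only $162810.14 − $158224.01 = $4586.13 of this check is subject → $4586.13 × 0.0039 = $17.89
Wage garnishment: $6069.11 × 0.0519 = $314.99
Employee stock purchase plan: $6069.11 × 0.0109 = $66.15
Roth 401(k) contribution: $6069.11 × 0.0241 = $146.27
Total deductions = $247.93 + $110.02 + $931.39 + $538.46 + $17.89 + $314.99 + $66.15 + $146.27 = $2373.10
Net pay = $6069.11 − $2373.10 = $3696.01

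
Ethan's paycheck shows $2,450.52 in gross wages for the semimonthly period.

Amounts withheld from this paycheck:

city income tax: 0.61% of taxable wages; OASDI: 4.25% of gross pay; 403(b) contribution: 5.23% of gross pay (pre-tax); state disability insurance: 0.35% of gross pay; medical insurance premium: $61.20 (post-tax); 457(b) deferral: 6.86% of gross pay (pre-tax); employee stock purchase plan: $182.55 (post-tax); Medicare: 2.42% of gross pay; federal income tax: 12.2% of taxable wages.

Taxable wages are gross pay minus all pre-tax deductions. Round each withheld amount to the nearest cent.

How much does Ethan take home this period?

403(b) contribution: $2,450.52 × 0.0523 = $128.16
457(b) deferral: $2,450.52 × 0.0686 = $168.11
Pre-tax total = $128.16 + $168.11 = $296.27
Taxable wages = $2,450.52 − $296.27 = $2,154.25
City income tax: $2,154.25 × 0.0061 = $13.14
Federal income tax: $2,154.25 × 0.122 = $262.82
Medicare: $2,450.52 × 0.0242 = $59.30
OASDI: $2,450.52 × 0.0425 = $104.15
State disability insurance: $2,450.52 × 0.0035 = $8.58
Medical insurance premium: $61.20
Employee stock purchase plan: $182.55
Total deductions = $128.16 + $168.11 + $13.14 + $262.82 + $59.30 + $104.15 + $8.58 + $61.20 + $182.55 = $988.01
Net pay = $2,450.52 − $988.01 = $1,462.51

$1,462.51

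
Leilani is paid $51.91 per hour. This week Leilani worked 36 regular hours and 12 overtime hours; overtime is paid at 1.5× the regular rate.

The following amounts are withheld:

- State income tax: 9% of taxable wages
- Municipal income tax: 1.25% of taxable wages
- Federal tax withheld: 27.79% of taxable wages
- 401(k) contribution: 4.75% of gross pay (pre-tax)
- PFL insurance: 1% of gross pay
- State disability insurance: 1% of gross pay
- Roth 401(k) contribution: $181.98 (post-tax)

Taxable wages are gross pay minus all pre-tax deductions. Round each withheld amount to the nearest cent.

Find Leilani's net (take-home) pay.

$1416.29

Regular pay: 36 × $51.91 = $1868.76
Overtime pay: 12 × $51.91 × 1.5 = $934.38
Gross pay = $1868.76 + $934.38 = $2803.14
401(k) contribution: $2803.14 × 0.0475 = $133.15
Taxable wages = $2803.14 − $133.15 = $2669.99
Federal tax withheld: $2669.99 × 0.2779 = $741.99
Municipal income tax: $2669.99 × 0.0125 = $33.37
State income tax: $2669.99 × 0.09 = $240.30
State disability insurance: $2803.14 × 0.01 = $28.03
PFL insurance: $2803.14 × 0.01 = $28.03
Roth 401(k) contribution: $181.98
Total deductions = $133.15 + $741.99 + $33.37 + $240.30 + $28.03 + $28.03 + $181.98 = $1386.85
Net pay = $2803.14 − $1386.85 = $1416.29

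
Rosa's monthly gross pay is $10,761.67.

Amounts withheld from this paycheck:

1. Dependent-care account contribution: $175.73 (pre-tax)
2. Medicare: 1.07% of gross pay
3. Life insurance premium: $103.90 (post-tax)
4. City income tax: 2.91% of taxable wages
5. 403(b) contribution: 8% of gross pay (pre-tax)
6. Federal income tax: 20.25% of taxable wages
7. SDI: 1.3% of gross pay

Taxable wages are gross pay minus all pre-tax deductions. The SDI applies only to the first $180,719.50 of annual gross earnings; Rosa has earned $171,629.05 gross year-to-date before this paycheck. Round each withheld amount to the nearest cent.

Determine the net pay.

$7,135.47

403(b) contribution: $10,761.67 × 0.08 = $860.93
Dependent-care account contribution: $175.73
Pre-tax total = $860.93 + $175.73 = $1,036.66
Taxable wages = $10,761.67 − $1,036.66 = $9,725.01
Federal income tax: $9,725.01 × 0.2025 = $1,969.31
City income tax: $9,725.01 × 0.0291 = $283.00
Medicare: $10,761.67 × 0.0107 = $115.15
SDI: only $180,719.50 − $171,629.05 = $9,090.45 of this check is subject → $9,090.45 × 0.013 = $118.18
Life insurance premium: $103.90
Total deductions = $860.93 + $175.73 + $1,969.31 + $283.00 + $115.15 + $118.18 + $103.90 = $3,626.20
Net pay = $10,761.67 − $3,626.20 = $7,135.47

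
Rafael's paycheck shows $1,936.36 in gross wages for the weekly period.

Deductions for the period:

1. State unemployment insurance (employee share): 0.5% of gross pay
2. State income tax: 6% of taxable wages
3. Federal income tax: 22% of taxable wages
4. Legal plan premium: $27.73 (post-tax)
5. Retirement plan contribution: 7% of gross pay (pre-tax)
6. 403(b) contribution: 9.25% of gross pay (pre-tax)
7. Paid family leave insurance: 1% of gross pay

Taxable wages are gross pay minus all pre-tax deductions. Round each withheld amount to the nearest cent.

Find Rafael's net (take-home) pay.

$1,110.86

Retirement plan contribution: $1,936.36 × 0.07 = $135.55
403(b) contribution: $1,936.36 × 0.0925 = $179.11
Pre-tax total = $135.55 + $179.11 = $314.66
Taxable wages = $1,936.36 − $314.66 = $1,621.70
Federal income tax: $1,621.70 × 0.22 = $356.77
State income tax: $1,621.70 × 0.06 = $97.30
Paid family leave insurance: $1,936.36 × 0.01 = $19.36
State unemployment insurance (employee share): $1,936.36 × 0.005 = $9.68
Legal plan premium: $27.73
Total deductions = $135.55 + $179.11 + $356.77 + $97.30 + $19.36 + $9.68 + $27.73 = $825.50
Net pay = $1,936.36 − $825.50 = $1,110.86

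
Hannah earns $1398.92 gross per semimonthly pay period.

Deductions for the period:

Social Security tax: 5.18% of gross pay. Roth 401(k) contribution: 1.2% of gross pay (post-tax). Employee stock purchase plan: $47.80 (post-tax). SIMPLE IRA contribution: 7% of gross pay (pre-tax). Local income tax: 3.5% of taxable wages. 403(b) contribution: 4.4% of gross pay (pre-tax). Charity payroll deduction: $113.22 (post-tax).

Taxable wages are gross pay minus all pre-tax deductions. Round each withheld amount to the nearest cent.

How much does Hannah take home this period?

$945.80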